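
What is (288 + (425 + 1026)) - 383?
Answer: 1356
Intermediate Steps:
(288 + (425 + 1026)) - 383 = (288 + 1451) - 383 = 1739 - 383 = 1356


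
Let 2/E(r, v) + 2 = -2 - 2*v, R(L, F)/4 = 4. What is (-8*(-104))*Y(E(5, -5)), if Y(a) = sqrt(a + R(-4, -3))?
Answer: 5824*sqrt(3)/3 ≈ 3362.5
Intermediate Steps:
R(L, F) = 16 (R(L, F) = 4*4 = 16)
E(r, v) = 2/(-4 - 2*v) (E(r, v) = 2/(-2 + (-2 - 2*v)) = 2/(-4 - 2*v))
Y(a) = sqrt(16 + a) (Y(a) = sqrt(a + 16) = sqrt(16 + a))
(-8*(-104))*Y(E(5, -5)) = (-8*(-104))*sqrt(16 - 1/(2 - 5)) = 832*sqrt(16 - 1/(-3)) = 832*sqrt(16 - 1*(-1/3)) = 832*sqrt(16 + 1/3) = 832*sqrt(49/3) = 832*(7*sqrt(3)/3) = 5824*sqrt(3)/3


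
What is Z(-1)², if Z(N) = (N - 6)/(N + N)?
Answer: 49/4 ≈ 12.250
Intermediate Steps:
Z(N) = (-6 + N)/(2*N) (Z(N) = (-6 + N)/((2*N)) = (-6 + N)*(1/(2*N)) = (-6 + N)/(2*N))
Z(-1)² = ((½)*(-6 - 1)/(-1))² = ((½)*(-1)*(-7))² = (7/2)² = 49/4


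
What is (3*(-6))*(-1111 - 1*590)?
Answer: 30618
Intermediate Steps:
(3*(-6))*(-1111 - 1*590) = -18*(-1111 - 590) = -18*(-1701) = 30618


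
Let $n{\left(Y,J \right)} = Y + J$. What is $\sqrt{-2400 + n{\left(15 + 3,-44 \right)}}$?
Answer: $i \sqrt{2426} \approx 49.254 i$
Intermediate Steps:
$n{\left(Y,J \right)} = J + Y$
$\sqrt{-2400 + n{\left(15 + 3,-44 \right)}} = \sqrt{-2400 + \left(-44 + \left(15 + 3\right)\right)} = \sqrt{-2400 + \left(-44 + 18\right)} = \sqrt{-2400 - 26} = \sqrt{-2426} = i \sqrt{2426}$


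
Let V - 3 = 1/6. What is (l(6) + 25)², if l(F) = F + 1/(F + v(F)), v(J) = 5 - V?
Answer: 2140369/2209 ≈ 968.93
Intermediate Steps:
V = 19/6 (V = 3 + 1/6 = 3 + ⅙ = 19/6 ≈ 3.1667)
v(J) = 11/6 (v(J) = 5 - 1*19/6 = 5 - 19/6 = 11/6)
l(F) = F + 1/(11/6 + F) (l(F) = F + 1/(F + 11/6) = F + 1/(11/6 + F))
(l(6) + 25)² = ((6 + 6*6² + 11*6)/(11 + 6*6) + 25)² = ((6 + 6*36 + 66)/(11 + 36) + 25)² = ((6 + 216 + 66)/47 + 25)² = ((1/47)*288 + 25)² = (288/47 + 25)² = (1463/47)² = 2140369/2209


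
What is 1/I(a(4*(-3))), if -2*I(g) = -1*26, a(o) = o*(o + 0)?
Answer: 1/13 ≈ 0.076923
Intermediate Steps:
a(o) = o² (a(o) = o*o = o²)
I(g) = 13 (I(g) = -(-1)*26/2 = -½*(-26) = 13)
1/I(a(4*(-3))) = 1/13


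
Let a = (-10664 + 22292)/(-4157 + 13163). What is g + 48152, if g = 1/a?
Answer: 4911583/102 ≈ 48153.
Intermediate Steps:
a = 102/79 (a = 11628/9006 = 11628*(1/9006) = 102/79 ≈ 1.2911)
g = 79/102 (g = 1/(102/79) = 79/102 ≈ 0.77451)
g + 48152 = 79/102 + 48152 = 4911583/102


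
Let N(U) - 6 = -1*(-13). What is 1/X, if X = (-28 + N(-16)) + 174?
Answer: 1/165 ≈ 0.0060606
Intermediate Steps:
N(U) = 19 (N(U) = 6 - 1*(-13) = 6 + 13 = 19)
X = 165 (X = (-28 + 19) + 174 = -9 + 174 = 165)
1/X = 1/165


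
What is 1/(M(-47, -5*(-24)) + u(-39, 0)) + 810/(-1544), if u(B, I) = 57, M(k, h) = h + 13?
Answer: -38089/73340 ≈ -0.51935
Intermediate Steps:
M(k, h) = 13 + h
1/(M(-47, -5*(-24)) + u(-39, 0)) + 810/(-1544) = 1/((13 - 5*(-24)) + 57) + 810/(-1544) = 1/((13 + 120) + 57) + 810*(-1/1544) = 1/(133 + 57) - 405/772 = 1/190 - 405/772 = -38089/73340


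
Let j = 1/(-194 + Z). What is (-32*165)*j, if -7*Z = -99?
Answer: 36960/1259 ≈ 29.357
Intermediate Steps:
Z = 99/7 (Z = -⅐*(-99) = 99/7 ≈ 14.143)
j = -7/1259 (j = 1/(-194 + 99/7) = 1/(-1259/7) = -7/1259 ≈ -0.0055600)
(-32*165)*j = -32*165*(-7/1259) = -5280*(-7/1259) = 36960/1259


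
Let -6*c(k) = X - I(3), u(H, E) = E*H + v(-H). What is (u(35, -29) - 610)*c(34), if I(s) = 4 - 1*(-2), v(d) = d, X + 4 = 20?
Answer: 8300/3 ≈ 2766.7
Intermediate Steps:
X = 16 (X = -4 + 20 = 16)
u(H, E) = -H + E*H (u(H, E) = E*H - H = -H + E*H)
I(s) = 6 (I(s) = 4 + 2 = 6)
c(k) = -5/3 (c(k) = -(16 - 1*6)/6 = -(16 - 6)/6 = -1/6*10 = -5/3)
(u(35, -29) - 610)*c(34) = (35*(-1 - 29) - 610)*(-5/3) = (35*(-30) - 610)*(-5/3) = (-1050 - 610)*(-5/3) = -1660*(-5/3) = 8300/3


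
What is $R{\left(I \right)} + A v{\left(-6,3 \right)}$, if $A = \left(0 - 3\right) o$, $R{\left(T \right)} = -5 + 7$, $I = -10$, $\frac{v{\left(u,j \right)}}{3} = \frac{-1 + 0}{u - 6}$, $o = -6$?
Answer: $\frac{13}{2} \approx 6.5$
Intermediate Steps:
$v{\left(u,j \right)} = - \frac{3}{-6 + u}$ ($v{\left(u,j \right)} = 3 \frac{-1 + 0}{u - 6} = 3 \left(- \frac{1}{-6 + u}\right) = - \frac{3}{-6 + u}$)
$R{\left(T \right)} = 2$
$A = 18$ ($A = \left(0 - 3\right) \left(-6\right) = \left(-3\right) \left(-6\right) = 18$)
$R{\left(I \right)} + A v{\left(-6,3 \right)} = 2 + 18 \left(- \frac{3}{-6 - 6}\right) = 2 + 18 \left(- \frac{3}{-12}\right) = 2 + 18 \left(\left(-3\right) \left(- \frac{1}{12}\right)\right) = 2 + 18 \cdot \frac{1}{4} = 2 + \frac{9}{2} = \frac{13}{2}$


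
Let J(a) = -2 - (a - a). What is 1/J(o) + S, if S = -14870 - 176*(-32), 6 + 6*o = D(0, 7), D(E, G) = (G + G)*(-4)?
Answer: -18477/2 ≈ -9238.5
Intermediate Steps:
D(E, G) = -8*G (D(E, G) = (2*G)*(-4) = -8*G)
o = -31/3 (o = -1 + (-8*7)/6 = -1 + (⅙)*(-56) = -1 - 28/3 = -31/3 ≈ -10.333)
J(a) = -2 (J(a) = -2 - 1*0 = -2 + 0 = -2)
S = -9238 (S = -14870 + 5632 = -9238)
1/J(o) + S = 1/(-2) - 9238 = -½ - 9238 = -18477/2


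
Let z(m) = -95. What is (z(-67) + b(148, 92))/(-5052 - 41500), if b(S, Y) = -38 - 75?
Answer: 26/5819 ≈ 0.0044681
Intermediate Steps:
b(S, Y) = -113
(z(-67) + b(148, 92))/(-5052 - 41500) = (-95 - 113)/(-5052 - 41500) = -208/(-46552) = -208*(-1/46552) = 26/5819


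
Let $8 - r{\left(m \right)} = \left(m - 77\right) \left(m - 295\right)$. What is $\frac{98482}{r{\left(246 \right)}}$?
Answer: $\frac{98482}{8289} \approx 11.881$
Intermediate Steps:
$r{\left(m \right)} = 8 - \left(-295 + m\right) \left(-77 + m\right)$ ($r{\left(m \right)} = 8 - \left(m - 77\right) \left(m - 295\right) = 8 - \left(-77 + m\right) \left(-295 + m\right) = 8 - \left(-295 + m\right) \left(-77 + m\right)$)
$\frac{98482}{r{\left(246 \right)}} = \frac{98482}{-22707 - 246^{2} + 372 \cdot 246} = \frac{98482}{-22707 - 60516 + 91512} = \frac{98482}{8289}$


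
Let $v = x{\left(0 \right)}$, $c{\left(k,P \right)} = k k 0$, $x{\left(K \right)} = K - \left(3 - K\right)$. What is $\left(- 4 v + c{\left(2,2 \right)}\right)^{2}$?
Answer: $144$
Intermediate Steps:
$x{\left(K \right)} = -3 + 2 K$ ($x{\left(K \right)} = K + \left(-3 + K\right) = -3 + 2 K$)
$c{\left(k,P \right)} = 0$ ($c{\left(k,P \right)} = k^{2} \cdot 0 = 0$)
$v = -3$ ($v = -3 + 2 \cdot 0 = -3 + 0 = -3$)
$\left(- 4 v + c{\left(2,2 \right)}\right)^{2} = \left(\left(-4\right) \left(-3\right) + 0\right)^{2} = \left(12 + 0\right)^{2} = 12^{2} = 144$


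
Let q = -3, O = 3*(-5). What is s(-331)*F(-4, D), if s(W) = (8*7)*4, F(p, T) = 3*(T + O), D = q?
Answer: -12096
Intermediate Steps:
O = -15
D = -3
F(p, T) = -45 + 3*T (F(p, T) = 3*(T - 15) = 3*(-15 + T) = -45 + 3*T)
s(W) = 224 (s(W) = 56*4 = 224)
s(-331)*F(-4, D) = 224*(-45 + 3*(-3)) = 224*(-45 - 9) = 224*(-54) = -12096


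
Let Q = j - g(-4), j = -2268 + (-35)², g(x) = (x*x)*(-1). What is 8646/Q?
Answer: -8646/1027 ≈ -8.4187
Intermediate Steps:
g(x) = -x² (g(x) = x²*(-1) = -x²)
j = -1043 (j = -2268 + 1225 = -1043)
Q = -1027 (Q = -1043 - (-1)*(-4)² = -1043 - (-1)*16 = -1043 - 1*(-16) = -1043 + 16 = -1027)
8646/Q = 8646/(-1027) = 8646*(-1/1027) = -8646/1027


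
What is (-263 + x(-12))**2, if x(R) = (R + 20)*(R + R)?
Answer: 207025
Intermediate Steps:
x(R) = 2*R*(20 + R) (x(R) = (20 + R)*(2*R) = 2*R*(20 + R))
(-263 + x(-12))**2 = (-263 + 2*(-12)*(20 - 12))**2 = (-263 + 2*(-12)*8)**2 = (-263 - 192)**2 = (-455)**2 = 207025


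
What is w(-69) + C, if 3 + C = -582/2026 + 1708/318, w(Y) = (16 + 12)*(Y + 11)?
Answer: -261237176/161067 ≈ -1621.9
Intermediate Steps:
w(Y) = 308 + 28*Y (w(Y) = 28*(11 + Y) = 308 + 28*Y)
C = 335632/161067 (C = -3 + (-582/2026 + 1708/318) = -3 + (-582*1/2026 + 1708*(1/318)) = -3 + (-291/1013 + 854/159) = -3 + 818833/161067 = 335632/161067 ≈ 2.0838)
w(-69) + C = (308 + 28*(-69)) + 335632/161067 = (308 - 1932) + 335632/161067 = -1624 + 335632/161067 = -261237176/161067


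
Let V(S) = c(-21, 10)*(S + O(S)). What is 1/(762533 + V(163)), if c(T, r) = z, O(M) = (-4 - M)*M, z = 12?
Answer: 1/437837 ≈ 2.2840e-6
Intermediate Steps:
O(M) = M*(-4 - M)
c(T, r) = 12
V(S) = 12*S - 12*S*(4 + S) (V(S) = 12*(S - S*(4 + S)) = 12*S - 12*S*(4 + S))
1/(762533 + V(163)) = 1/(762533 + 12*163*(-3 - 1*163)) = 1/(762533 + 12*163*(-3 - 163)) = 1/(762533 + 12*163*(-166)) = 1/(762533 - 324696) = 1/437837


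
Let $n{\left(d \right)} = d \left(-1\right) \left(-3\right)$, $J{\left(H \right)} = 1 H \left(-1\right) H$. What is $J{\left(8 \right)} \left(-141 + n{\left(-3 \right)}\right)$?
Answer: $9600$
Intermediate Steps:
$J{\left(H \right)} = - H^{2}$ ($J{\left(H \right)} = 1 \left(- H\right) H = - H H = - H^{2}$)
$n{\left(d \right)} = 3 d$ ($n{\left(d \right)} = - d \left(-3\right) = 3 d$)
$J{\left(8 \right)} \left(-141 + n{\left(-3 \right)}\right) = - 8^{2} \left(-141 + 3 \left(-3\right)\right) = \left(-1\right) 64 \left(-141 - 9\right) = \left(-64\right) \left(-150\right) = 9600$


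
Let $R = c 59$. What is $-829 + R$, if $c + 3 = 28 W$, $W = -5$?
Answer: $-9266$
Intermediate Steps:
$c = -143$ ($c = -3 + 28 \left(-5\right) = -3 - 140 = -143$)
$R = -8437$ ($R = \left(-143\right) 59 = -8437$)
$-829 + R = -829 - 8437 = -9266$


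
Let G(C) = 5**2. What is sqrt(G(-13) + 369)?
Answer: sqrt(394) ≈ 19.849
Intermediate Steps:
G(C) = 25
sqrt(G(-13) + 369) = sqrt(25 + 369) = sqrt(394)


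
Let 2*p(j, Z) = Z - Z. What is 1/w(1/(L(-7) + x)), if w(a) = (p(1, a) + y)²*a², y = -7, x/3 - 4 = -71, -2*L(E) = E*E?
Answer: 203401/196 ≈ 1037.8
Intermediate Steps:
L(E) = -E²/2 (L(E) = -E*E/2 = -E²/2)
x = -201 (x = 12 + 3*(-71) = 12 - 213 = -201)
p(j, Z) = 0 (p(j, Z) = (Z - Z)/2 = (½)*0 = 0)
w(a) = 49*a² (w(a) = (0 - 7)²*a² = (-7)²*a² = 49*a²)
1/w(1/(L(-7) + x)) = 1/(49*(1/(-½*(-7)² - 201))²) = 1/(49*(1/(-½*49 - 201))²) = 1/(49*(1/(-49/2 - 201))²) = 1/(49*(1/(-451/2))²) = 1/(49*(-2/451)²) = 1/(49*(4/203401)) = 1/(196/203401) = 203401/196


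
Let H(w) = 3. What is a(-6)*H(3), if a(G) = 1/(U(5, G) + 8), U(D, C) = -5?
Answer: 1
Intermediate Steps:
a(G) = ⅓ (a(G) = 1/(-5 + 8) = 1/3 = ⅓)
a(-6)*H(3) = (⅓)*3 = 1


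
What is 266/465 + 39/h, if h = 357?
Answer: 37699/55335 ≈ 0.68129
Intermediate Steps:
266/465 + 39/h = 266/465 + 39/357 = 266*(1/465) + 39*(1/357) = 266/465 + 13/119 = 37699/55335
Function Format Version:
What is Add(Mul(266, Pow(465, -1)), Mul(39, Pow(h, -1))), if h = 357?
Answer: Rational(37699, 55335) ≈ 0.68129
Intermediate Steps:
Add(Mul(266, Pow(465, -1)), Mul(39, Pow(h, -1))) = Add(Mul(266, Pow(465, -1)), Mul(39, Pow(357, -1))) = Add(Mul(266, Rational(1, 465)), Mul(39, Rational(1, 357))) = Add(Rational(266, 465), Rational(13, 119)) = Rational(37699, 55335)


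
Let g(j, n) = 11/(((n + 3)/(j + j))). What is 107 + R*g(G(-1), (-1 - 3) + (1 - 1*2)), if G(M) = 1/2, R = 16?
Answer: 19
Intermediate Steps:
G(M) = ½
g(j, n) = 22*j/(3 + n) (g(j, n) = 11/(((3 + n)/((2*j)))) = 11/(((3 + n)*(1/(2*j)))) = 11/(((3 + n)/(2*j))) = 11*(2*j/(3 + n)) = 22*j/(3 + n))
107 + R*g(G(-1), (-1 - 3) + (1 - 1*2)) = 107 + 16*(22*(½)/(3 + ((-1 - 3) + (1 - 1*2)))) = 107 + 16*(22*(½)/(3 + (-4 + (1 - 2)))) = 107 + 16*(22*(½)/(3 + (-4 - 1))) = 107 + 16*(22*(½)/(3 - 5)) = 107 + 16*(22*(½)/(-2)) = 107 + 16*(22*(½)*(-½)) = 107 + 16*(-11/2) = 107 - 88 = 19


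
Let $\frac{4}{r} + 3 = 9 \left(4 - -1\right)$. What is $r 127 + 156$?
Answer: $\frac{3530}{21} \approx 168.1$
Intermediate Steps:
$r = \frac{2}{21}$ ($r = \frac{4}{-3 + 9 \left(4 - -1\right)} = \frac{4}{-3 + 9 \left(4 + 1\right)} = \frac{4}{-3 + 9 \cdot 5} = \frac{4}{-3 + 45} = \frac{4}{42} = 4 \cdot \frac{1}{42} = \frac{2}{21} \approx 0.095238$)
$r 127 + 156 = \frac{2}{21} \cdot 127 + 156 = \frac{254}{21} + 156 = \frac{3530}{21}$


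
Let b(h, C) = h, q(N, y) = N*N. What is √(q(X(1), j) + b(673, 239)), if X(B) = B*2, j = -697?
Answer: √677 ≈ 26.019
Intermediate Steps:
X(B) = 2*B
q(N, y) = N²
√(q(X(1), j) + b(673, 239)) = √((2*1)² + 673) = √(2² + 673) = √(4 + 673) = √677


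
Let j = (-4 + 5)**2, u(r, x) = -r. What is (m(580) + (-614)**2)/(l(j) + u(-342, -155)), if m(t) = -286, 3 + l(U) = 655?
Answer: 188355/497 ≈ 378.98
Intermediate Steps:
j = 1 (j = 1**2 = 1)
l(U) = 652 (l(U) = -3 + 655 = 652)
(m(580) + (-614)**2)/(l(j) + u(-342, -155)) = (-286 + (-614)**2)/(652 - 1*(-342)) = (-286 + 376996)/(652 + 342) = 376710/994 = 376710*(1/994) = 188355/497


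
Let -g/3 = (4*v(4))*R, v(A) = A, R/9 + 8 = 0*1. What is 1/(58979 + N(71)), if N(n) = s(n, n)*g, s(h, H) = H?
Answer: 1/304355 ≈ 3.2856e-6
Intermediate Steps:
R = -72 (R = -72 + 9*(0*1) = -72 + 9*0 = -72 + 0 = -72)
g = 3456 (g = -3*4*4*(-72) = -48*(-72) = -3*(-1152) = 3456)
N(n) = 3456*n (N(n) = n*3456 = 3456*n)
1/(58979 + N(71)) = 1/(58979 + 3456*71) = 1/(58979 + 245376) = 1/304355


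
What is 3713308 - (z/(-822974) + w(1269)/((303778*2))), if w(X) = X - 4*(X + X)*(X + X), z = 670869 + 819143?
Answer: 928343237323891021/250001395772 ≈ 3.7134e+6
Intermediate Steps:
z = 1490012
w(X) = X - 16*X**2 (w(X) = X - 4*2*X*2*X = X - 16*X**2)
3713308 - (z/(-822974) + w(1269)/((303778*2))) = 3713308 - (1490012/(-822974) + (1269*(1 - 16*1269))/((303778*2))) = 3713308 - (1490012*(-1/822974) + (1269*(1 - 20304))/607556) = 3713308 - (-745006/411487 + (1269*(-20303))*(1/607556)) = 3713308 - (-745006/411487 - 25764507*1/607556) = 3713308 - (-745006/411487 - 25764507/607556) = 3713308 - 1*(-11054392557245/250001395772) = 3713308 + 11054392557245/250001395772 = 928343237323891021/250001395772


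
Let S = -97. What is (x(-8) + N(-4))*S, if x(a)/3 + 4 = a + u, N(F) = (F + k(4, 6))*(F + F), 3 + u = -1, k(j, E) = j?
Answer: 4656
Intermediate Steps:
u = -4 (u = -3 - 1 = -4)
N(F) = 2*F*(4 + F) (N(F) = (F + 4)*(F + F) = (4 + F)*(2*F) = 2*F*(4 + F))
x(a) = -24 + 3*a (x(a) = -12 + 3*(a - 4) = -12 + 3*(-4 + a) = -12 + (-12 + 3*a) = -24 + 3*a)
(x(-8) + N(-4))*S = ((-24 + 3*(-8)) + 2*(-4)*(4 - 4))*(-97) = ((-24 - 24) + 2*(-4)*0)*(-97) = (-48 + 0)*(-97) = -48*(-97) = 4656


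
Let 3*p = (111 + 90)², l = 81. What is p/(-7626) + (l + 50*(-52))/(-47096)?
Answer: -102505323/59859016 ≈ -1.7124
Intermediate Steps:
p = 13467 (p = (111 + 90)²/3 = (⅓)*201² = (⅓)*40401 = 13467)
p/(-7626) + (l + 50*(-52))/(-47096) = 13467/(-7626) + (81 + 50*(-52))/(-47096) = 13467*(-1/7626) + (81 - 2600)*(-1/47096) = -4489/2542 - 2519*(-1/47096) = -4489/2542 + 2519/47096 = -102505323/59859016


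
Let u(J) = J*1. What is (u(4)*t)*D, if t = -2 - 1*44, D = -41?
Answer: 7544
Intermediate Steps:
u(J) = J
t = -46 (t = -2 - 44 = -46)
(u(4)*t)*D = (4*(-46))*(-41) = -184*(-41) = 7544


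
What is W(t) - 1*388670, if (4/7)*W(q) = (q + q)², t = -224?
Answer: -37438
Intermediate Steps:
W(q) = 7*q² (W(q) = 7*(q + q)²/4 = 7*(2*q)²/4 = 7*(4*q²)/4 = 7*q²)
W(t) - 1*388670 = 7*(-224)² - 1*388670 = 7*50176 - 388670 = 351232 - 388670 = -37438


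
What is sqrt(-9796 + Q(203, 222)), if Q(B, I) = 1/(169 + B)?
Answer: I*sqrt(338902323)/186 ≈ 98.975*I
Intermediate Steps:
sqrt(-9796 + Q(203, 222)) = sqrt(-9796 + 1/(169 + 203)) = sqrt(-9796 + 1/372) = sqrt(-3644111/372) = I*sqrt(338902323)/186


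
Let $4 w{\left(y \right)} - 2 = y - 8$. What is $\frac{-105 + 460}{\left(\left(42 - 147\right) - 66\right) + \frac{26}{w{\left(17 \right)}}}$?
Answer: $- \frac{3905}{1777} \approx -2.1975$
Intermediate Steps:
$w{\left(y \right)} = - \frac{3}{2} + \frac{y}{4}$ ($w{\left(y \right)} = \frac{1}{2} + \frac{y - 8}{4} = \frac{1}{2} + \frac{-8 + y}{4} = \frac{1}{2} + \left(-2 + \frac{y}{4}\right) = - \frac{3}{2} + \frac{y}{4}$)
$\frac{-105 + 460}{\left(\left(42 - 147\right) - 66\right) + \frac{26}{w{\left(17 \right)}}} = \frac{-105 + 460}{\left(\left(42 - 147\right) - 66\right) + \frac{26}{- \frac{3}{2} + \frac{1}{4} \cdot 17}} = \frac{355}{\left(-105 - 66\right) + \frac{26}{- \frac{3}{2} + \frac{17}{4}}} = \frac{355}{-171 + \frac{26}{\frac{11}{4}}} = \frac{355}{-171 + 26 \cdot \frac{4}{11}} = \frac{355}{-171 + \frac{104}{11}} = \frac{355}{- \frac{1777}{11}} = 355 \left(- \frac{11}{1777}\right) = - \frac{3905}{1777}$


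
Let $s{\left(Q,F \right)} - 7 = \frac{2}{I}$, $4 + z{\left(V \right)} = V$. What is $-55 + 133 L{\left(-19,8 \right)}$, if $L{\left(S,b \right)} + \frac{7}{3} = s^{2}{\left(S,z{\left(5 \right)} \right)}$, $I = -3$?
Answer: $\frac{44725}{9} \approx 4969.4$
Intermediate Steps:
$z{\left(V \right)} = -4 + V$
$s{\left(Q,F \right)} = \frac{19}{3}$ ($s{\left(Q,F \right)} = 7 + \frac{2}{-3} = 7 + 2 \left(- \frac{1}{3}\right) = 7 - \frac{2}{3} = \frac{19}{3}$)
$L{\left(S,b \right)} = \frac{340}{9}$ ($L{\left(S,b \right)} = - \frac{7}{3} + \left(\frac{19}{3}\right)^{2} = - \frac{7}{3} + \frac{361}{9} = \frac{340}{9}$)
$-55 + 133 L{\left(-19,8 \right)} = -55 + 133 \cdot \frac{340}{9} = -55 + \frac{45220}{9} = \frac{44725}{9}$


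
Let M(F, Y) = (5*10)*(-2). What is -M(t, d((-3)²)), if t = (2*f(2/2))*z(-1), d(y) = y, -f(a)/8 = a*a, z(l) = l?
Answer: 100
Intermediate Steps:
f(a) = -8*a² (f(a) = -8*a*a = -8*a²)
t = 16 (t = (2*(-8*1²))*(-1) = (2*(-8*1))*(-1) = (2*(-8))*(-1) = -16*(-1) = 16)
M(F, Y) = -100 (M(F, Y) = 50*(-2) = -100)
-M(t, d((-3)²)) = -1*(-100) = 100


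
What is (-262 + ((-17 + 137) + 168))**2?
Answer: 676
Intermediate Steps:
(-262 + ((-17 + 137) + 168))**2 = (-262 + (120 + 168))**2 = (-262 + 288)**2 = 26**2 = 676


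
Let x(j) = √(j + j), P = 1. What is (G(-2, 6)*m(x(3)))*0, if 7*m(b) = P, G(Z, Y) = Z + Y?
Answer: 0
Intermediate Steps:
x(j) = √2*√j (x(j) = √(2*j) = √2*√j)
G(Z, Y) = Y + Z
m(b) = ⅐ (m(b) = (⅐)*1 = ⅐)
(G(-2, 6)*m(x(3)))*0 = ((6 - 2)*(⅐))*0 = (4*(⅐))*0 = (4/7)*0 = 0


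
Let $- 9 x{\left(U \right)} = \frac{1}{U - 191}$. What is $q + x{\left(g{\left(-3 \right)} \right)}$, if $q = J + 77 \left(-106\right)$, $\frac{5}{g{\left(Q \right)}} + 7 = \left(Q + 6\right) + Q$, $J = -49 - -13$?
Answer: $- \frac{99015437}{12078} \approx -8198.0$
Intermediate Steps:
$J = -36$ ($J = -49 + 13 = -36$)
$g{\left(Q \right)} = \frac{5}{-1 + 2 Q}$ ($g{\left(Q \right)} = \frac{5}{-7 + \left(\left(Q + 6\right) + Q\right)} = \frac{5}{-7 + \left(\left(6 + Q\right) + Q\right)} = \frac{5}{-7 + \left(6 + 2 Q\right)} = \frac{5}{-1 + 2 Q}$)
$x{\left(U \right)} = - \frac{1}{9 \left(-191 + U\right)}$ ($x{\left(U \right)} = - \frac{1}{9 \left(U - 191\right)} = - \frac{1}{9 \left(-191 + U\right)}$)
$q = -8198$ ($q = -36 + 77 \left(-106\right) = -36 - 8162 = -8198$)
$q + x{\left(g{\left(-3 \right)} \right)} = -8198 - \frac{1}{-1719 + 9 \frac{5}{-1 + 2 \left(-3\right)}} = -8198 - \frac{1}{-1719 + 9 \frac{5}{-1 - 6}} = -8198 - \frac{1}{-1719 + 9 \frac{5}{-7}} = -8198 - \frac{1}{-1719 + 9 \cdot 5 \left(- \frac{1}{7}\right)} = -8198 - \frac{1}{-1719 + 9 \left(- \frac{5}{7}\right)} = -8198 - \frac{1}{-1719 - \frac{45}{7}} = -8198 - \frac{1}{- \frac{12078}{7}} = -8198 - - \frac{7}{12078} = -8198 + \frac{7}{12078} = - \frac{99015437}{12078}$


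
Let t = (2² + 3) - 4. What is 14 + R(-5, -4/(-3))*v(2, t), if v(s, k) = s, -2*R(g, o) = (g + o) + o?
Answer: 49/3 ≈ 16.333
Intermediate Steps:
R(g, o) = -o - g/2 (R(g, o) = -((g + o) + o)/2 = -(g + 2*o)/2 = -o - g/2)
t = 3 (t = (4 + 3) - 4 = 7 - 4 = 3)
14 + R(-5, -4/(-3))*v(2, t) = 14 + (-(-4)/(-3) - ½*(-5))*2 = 14 + (-(-4)*(-1)/3 + 5/2)*2 = 14 + (-1*4/3 + 5/2)*2 = 14 + (-4/3 + 5/2)*2 = 14 + (7/6)*2 = 14 + 7/3 = 49/3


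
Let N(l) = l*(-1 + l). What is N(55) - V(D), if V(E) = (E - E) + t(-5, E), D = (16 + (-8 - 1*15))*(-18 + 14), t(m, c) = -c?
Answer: 2998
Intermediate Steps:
D = 28 (D = (16 + (-8 - 15))*(-4) = (16 - 23)*(-4) = -7*(-4) = 28)
V(E) = -E (V(E) = (E - E) - E = 0 - E = -E)
N(55) - V(D) = 55*(-1 + 55) - (-1)*28 = 55*54 - 1*(-28) = 2970 + 28 = 2998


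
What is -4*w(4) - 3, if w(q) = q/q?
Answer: -7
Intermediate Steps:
w(q) = 1
-4*w(4) - 3 = -4*1 - 3 = -4 - 3 = -7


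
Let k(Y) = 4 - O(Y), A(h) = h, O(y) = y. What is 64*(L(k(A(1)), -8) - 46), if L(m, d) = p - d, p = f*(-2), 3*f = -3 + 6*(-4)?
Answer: -1280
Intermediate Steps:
f = -9 (f = (-3 + 6*(-4))/3 = (-3 - 24)/3 = (⅓)*(-27) = -9)
p = 18 (p = -9*(-2) = 18)
k(Y) = 4 - Y
L(m, d) = 18 - d
64*(L(k(A(1)), -8) - 46) = 64*((18 - 1*(-8)) - 46) = 64*((18 + 8) - 46) = 64*(26 - 46) = 64*(-20) = -1280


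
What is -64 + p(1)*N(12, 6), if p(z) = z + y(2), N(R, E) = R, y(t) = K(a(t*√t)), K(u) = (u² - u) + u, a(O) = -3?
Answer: 56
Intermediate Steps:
K(u) = u²
y(t) = 9 (y(t) = (-3)² = 9)
p(z) = 9 + z (p(z) = z + 9 = 9 + z)
-64 + p(1)*N(12, 6) = -64 + (9 + 1)*12 = -64 + 10*12 = -64 + 120 = 56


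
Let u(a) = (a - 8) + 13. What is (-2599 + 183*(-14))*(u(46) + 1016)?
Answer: -5506787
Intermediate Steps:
u(a) = 5 + a (u(a) = (-8 + a) + 13 = 5 + a)
(-2599 + 183*(-14))*(u(46) + 1016) = (-2599 + 183*(-14))*((5 + 46) + 1016) = (-2599 - 2562)*(51 + 1016) = -5161*1067 = -5506787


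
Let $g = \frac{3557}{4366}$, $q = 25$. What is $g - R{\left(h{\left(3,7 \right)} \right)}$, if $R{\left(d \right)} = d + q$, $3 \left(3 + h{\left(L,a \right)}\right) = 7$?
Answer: $- \frac{308047}{13098} \approx -23.519$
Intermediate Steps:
$h{\left(L,a \right)} = - \frac{2}{3}$ ($h{\left(L,a \right)} = -3 + \frac{1}{3} \cdot 7 = -3 + \frac{7}{3} = - \frac{2}{3}$)
$g = \frac{3557}{4366}$ ($g = 3557 \cdot \frac{1}{4366} = \frac{3557}{4366} \approx 0.8147$)
$R{\left(d \right)} = 25 + d$ ($R{\left(d \right)} = d + 25 = 25 + d$)
$g - R{\left(h{\left(3,7 \right)} \right)} = \frac{3557}{4366} - \left(25 - \frac{2}{3}\right) = \frac{3557}{4366} - \frac{73}{3} = - \frac{308047}{13098}$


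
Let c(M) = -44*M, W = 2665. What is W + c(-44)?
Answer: 4601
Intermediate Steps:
W + c(-44) = 2665 - 44*(-44) = 2665 + 1936 = 4601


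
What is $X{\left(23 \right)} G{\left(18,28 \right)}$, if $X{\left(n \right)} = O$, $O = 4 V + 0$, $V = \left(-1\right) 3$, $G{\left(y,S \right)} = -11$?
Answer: $132$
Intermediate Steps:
$V = -3$
$O = -12$ ($O = 4 \left(-3\right) + 0 = -12 + 0 = -12$)
$X{\left(n \right)} = -12$
$X{\left(23 \right)} G{\left(18,28 \right)} = \left(-12\right) \left(-11\right) = 132$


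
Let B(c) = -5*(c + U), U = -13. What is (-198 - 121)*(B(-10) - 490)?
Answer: 119625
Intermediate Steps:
B(c) = 65 - 5*c (B(c) = -5*(c - 13) = -5*(-13 + c) = 65 - 5*c)
(-198 - 121)*(B(-10) - 490) = (-198 - 121)*((65 - 5*(-10)) - 490) = -319*((65 + 50) - 490) = -319*(115 - 490) = -319*(-375) = 119625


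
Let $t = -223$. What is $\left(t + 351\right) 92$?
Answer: $11776$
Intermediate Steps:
$\left(t + 351\right) 92 = \left(-223 + 351\right) 92 = 128 \cdot 92 = 11776$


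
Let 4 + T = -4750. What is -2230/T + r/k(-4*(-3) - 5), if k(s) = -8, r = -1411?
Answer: 3362867/19016 ≈ 176.84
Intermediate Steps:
T = -4754 (T = -4 - 4750 = -4754)
-2230/T + r/k(-4*(-3) - 5) = -2230/(-4754) - 1411/(-8) = -2230*(-1/4754) - 1411*(-1/8) = 1115/2377 + 1411/8 = 3362867/19016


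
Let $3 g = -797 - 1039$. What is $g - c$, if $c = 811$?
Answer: $-1423$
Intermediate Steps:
$g = -612$ ($g = \frac{-797 - 1039}{3} = \frac{1}{3} \left(-1836\right) = -612$)
$g - c = -612 - 811 = -1423$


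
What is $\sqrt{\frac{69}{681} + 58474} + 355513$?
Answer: $355513 + \frac{\sqrt{3013111967}}{227} \approx 3.5576 \cdot 10^{5}$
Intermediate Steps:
$\sqrt{\frac{69}{681} + 58474} + 355513 = \sqrt{69 \cdot \frac{1}{681} + 58474} + 355513 = \sqrt{\frac{23}{227} + 58474} + 355513 = \sqrt{\frac{13273621}{227}} + 355513 = \frac{\sqrt{3013111967}}{227} + 355513 = 355513 + \frac{\sqrt{3013111967}}{227}$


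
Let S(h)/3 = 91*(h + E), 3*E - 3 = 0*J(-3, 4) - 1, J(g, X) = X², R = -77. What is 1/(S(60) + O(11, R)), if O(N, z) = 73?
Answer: 1/16635 ≈ 6.0114e-5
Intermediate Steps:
E = ⅔ (E = 1 + (0*4² - 1)/3 = 1 + (0*16 - 1)/3 = 1 + (0 - 1)/3 = 1 + (⅓)*(-1) = 1 - ⅓ = ⅔ ≈ 0.66667)
S(h) = 182 + 273*h (S(h) = 3*(91*(h + ⅔)) = 3*(91*(⅔ + h)) = 3*(182/3 + 91*h) = 182 + 273*h)
1/(S(60) + O(11, R)) = 1/((182 + 273*60) + 73) = 1/((182 + 16380) + 73) = 1/(16562 + 73) = 1/16635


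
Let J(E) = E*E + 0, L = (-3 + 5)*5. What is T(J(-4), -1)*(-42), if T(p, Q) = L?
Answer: -420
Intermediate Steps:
L = 10 (L = 2*5 = 10)
J(E) = E² (J(E) = E² + 0 = E²)
T(p, Q) = 10
T(J(-4), -1)*(-42) = 10*(-42) = -420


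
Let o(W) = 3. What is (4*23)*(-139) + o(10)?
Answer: -12785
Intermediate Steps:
(4*23)*(-139) + o(10) = (4*23)*(-139) + 3 = 92*(-139) + 3 = -12788 + 3 = -12785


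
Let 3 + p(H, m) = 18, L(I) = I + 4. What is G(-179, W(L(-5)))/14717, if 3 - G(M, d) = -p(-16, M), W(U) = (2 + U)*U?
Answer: 18/14717 ≈ 0.0012231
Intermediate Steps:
L(I) = 4 + I
p(H, m) = 15 (p(H, m) = -3 + 18 = 15)
W(U) = U*(2 + U)
G(M, d) = 18 (G(M, d) = 3 - (-1)*15 = 3 - 1*(-15) = 3 + 15 = 18)
G(-179, W(L(-5)))/14717 = 18/14717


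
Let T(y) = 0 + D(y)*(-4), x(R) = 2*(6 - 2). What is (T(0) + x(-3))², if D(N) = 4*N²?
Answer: 64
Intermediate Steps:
x(R) = 8 (x(R) = 2*4 = 8)
T(y) = -16*y² (T(y) = 0 + (4*y²)*(-4) = 0 - 16*y² = -16*y²)
(T(0) + x(-3))² = (-16*0² + 8)² = (-16*0 + 8)² = (0 + 8)² = 8² = 64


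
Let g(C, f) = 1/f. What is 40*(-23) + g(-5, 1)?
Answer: -919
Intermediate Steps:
40*(-23) + g(-5, 1) = 40*(-23) + 1/1 = -920 + 1 = -919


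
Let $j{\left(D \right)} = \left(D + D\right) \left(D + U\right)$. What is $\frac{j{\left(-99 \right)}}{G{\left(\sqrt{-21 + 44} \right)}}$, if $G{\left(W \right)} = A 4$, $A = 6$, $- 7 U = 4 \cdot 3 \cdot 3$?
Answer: $\frac{24057}{28} \approx 859.18$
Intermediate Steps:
$U = - \frac{36}{7}$ ($U = - \frac{4 \cdot 3 \cdot 3}{7} = - \frac{12 \cdot 3}{7} = \left(- \frac{1}{7}\right) 36 = - \frac{36}{7} \approx -5.1429$)
$j{\left(D \right)} = 2 D \left(- \frac{36}{7} + D\right)$ ($j{\left(D \right)} = \left(D + D\right) \left(D - \frac{36}{7}\right) = 2 D \left(- \frac{36}{7} + D\right)$)
$G{\left(W \right)} = 24$ ($G{\left(W \right)} = 6 \cdot 4 = 24$)
$\frac{j{\left(-99 \right)}}{G{\left(\sqrt{-21 + 44} \right)}} = \frac{\frac{2}{7} \left(-99\right) \left(-36 + 7 \left(-99\right)\right)}{24} = \frac{2}{7} \left(-99\right) \left(-36 - 693\right) \frac{1}{24} = \frac{2}{7} \left(-99\right) \left(-729\right) \frac{1}{24} = \frac{144342}{7} \cdot \frac{1}{24} = \frac{24057}{28}$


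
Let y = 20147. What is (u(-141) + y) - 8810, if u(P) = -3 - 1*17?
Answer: 11317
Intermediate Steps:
u(P) = -20 (u(P) = -3 - 17 = -20)
(u(-141) + y) - 8810 = (-20 + 20147) - 8810 = 20127 - 8810 = 11317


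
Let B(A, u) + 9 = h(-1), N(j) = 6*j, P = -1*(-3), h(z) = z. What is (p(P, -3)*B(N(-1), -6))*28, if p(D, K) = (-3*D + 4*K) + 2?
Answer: 5320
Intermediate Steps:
P = 3
p(D, K) = 2 - 3*D + 4*K
B(A, u) = -10 (B(A, u) = -9 - 1 = -10)
(p(P, -3)*B(N(-1), -6))*28 = ((2 - 3*3 + 4*(-3))*(-10))*28 = ((2 - 9 - 12)*(-10))*28 = -19*(-10)*28 = 190*28 = 5320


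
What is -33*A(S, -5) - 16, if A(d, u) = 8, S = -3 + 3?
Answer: -280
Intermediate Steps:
S = 0
-33*A(S, -5) - 16 = -33*8 - 16 = -264 - 16 = -280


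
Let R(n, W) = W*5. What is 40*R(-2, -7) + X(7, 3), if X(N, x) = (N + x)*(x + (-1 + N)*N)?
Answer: -950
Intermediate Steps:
X(N, x) = (N + x)*(x + N*(-1 + N))
R(n, W) = 5*W
40*R(-2, -7) + X(7, 3) = 40*(5*(-7)) + (7**3 + 3**2 - 1*7**2 + 3*7**2) = 40*(-35) + (343 + 9 - 1*49 + 3*49) = -1400 + (343 + 9 - 49 + 147) = -1400 + 450 = -950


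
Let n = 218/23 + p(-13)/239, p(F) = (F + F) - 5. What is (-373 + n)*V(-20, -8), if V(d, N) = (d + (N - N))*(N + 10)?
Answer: 79959680/5497 ≈ 14546.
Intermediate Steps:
V(d, N) = d*(10 + N) (V(d, N) = (d + 0)*(10 + N) = d*(10 + N))
p(F) = -5 + 2*F (p(F) = 2*F - 5 = -5 + 2*F)
n = 51389/5497 (n = 218/23 + (-5 + 2*(-13))/239 = 218*(1/23) + (-5 - 26)*(1/239) = 218/23 - 31*1/239 = 218/23 - 31/239 = 51389/5497 ≈ 9.3486)
(-373 + n)*V(-20, -8) = (-373 + 51389/5497)*(-20*(10 - 8)) = -(-39979840)*2/5497 = -1998992/5497*(-40) = 79959680/5497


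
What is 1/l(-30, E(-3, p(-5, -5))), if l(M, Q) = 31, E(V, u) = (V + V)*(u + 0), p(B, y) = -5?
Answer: 1/31 ≈ 0.032258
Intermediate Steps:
E(V, u) = 2*V*u (E(V, u) = (2*V)*u = 2*V*u)
1/l(-30, E(-3, p(-5, -5))) = 1/31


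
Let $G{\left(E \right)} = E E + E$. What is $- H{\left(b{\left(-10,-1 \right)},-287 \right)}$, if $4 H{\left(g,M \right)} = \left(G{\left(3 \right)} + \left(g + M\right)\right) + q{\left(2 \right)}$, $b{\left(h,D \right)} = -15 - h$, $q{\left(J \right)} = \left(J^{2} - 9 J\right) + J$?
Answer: $73$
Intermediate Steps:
$q{\left(J \right)} = J^{2} - 8 J$
$G{\left(E \right)} = E + E^{2}$ ($G{\left(E \right)} = E^{2} + E = E + E^{2}$)
$H{\left(g,M \right)} = \frac{M}{4} + \frac{g}{4}$ ($H{\left(g,M \right)} = \frac{\left(3 \left(1 + 3\right) + \left(g + M\right)\right) + 2 \left(-8 + 2\right)}{4} = \frac{\left(3 \cdot 4 + \left(M + g\right)\right) + 2 \left(-6\right)}{4} = \frac{\left(12 + \left(M + g\right)\right) - 12}{4} = \frac{\left(12 + M + g\right) - 12}{4} = \frac{M + g}{4} = \frac{M}{4} + \frac{g}{4}$)
$- H{\left(b{\left(-10,-1 \right)},-287 \right)} = - (\frac{1}{4} \left(-287\right) + \frac{-15 - -10}{4}) = - (- \frac{287}{4} + \frac{-15 + 10}{4}) = - (- \frac{287}{4} + \frac{1}{4} \left(-5\right)) = - (- \frac{287}{4} - \frac{5}{4}) = \left(-1\right) \left(-73\right) = 73$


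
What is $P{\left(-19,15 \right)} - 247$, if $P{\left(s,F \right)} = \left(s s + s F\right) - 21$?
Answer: $-192$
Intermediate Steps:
$P{\left(s,F \right)} = -21 + s^{2} + F s$ ($P{\left(s,F \right)} = \left(s^{2} + F s\right) - 21 = -21 + s^{2} + F s$)
$P{\left(-19,15 \right)} - 247 = \left(-21 + \left(-19\right)^{2} + 15 \left(-19\right)\right) - 247 = \left(-21 + 361 - 285\right) - 247 = 55 - 247 = -192$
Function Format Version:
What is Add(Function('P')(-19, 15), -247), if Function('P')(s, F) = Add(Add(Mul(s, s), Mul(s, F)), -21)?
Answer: -192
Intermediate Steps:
Function('P')(s, F) = Add(-21, Pow(s, 2), Mul(F, s)) (Function('P')(s, F) = Add(Add(Pow(s, 2), Mul(F, s)), -21) = Add(-21, Pow(s, 2), Mul(F, s)))
Add(Function('P')(-19, 15), -247) = Add(Add(-21, Pow(-19, 2), Mul(15, -19)), -247) = Add(Add(-21, 361, -285), -247) = Add(55, -247) = -192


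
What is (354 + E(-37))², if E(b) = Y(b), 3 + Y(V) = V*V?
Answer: 2958400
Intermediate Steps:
Y(V) = -3 + V² (Y(V) = -3 + V*V = -3 + V²)
E(b) = -3 + b²
(354 + E(-37))² = (354 + (-3 + (-37)²))² = (354 + (-3 + 1369))² = (354 + 1366)² = 1720² = 2958400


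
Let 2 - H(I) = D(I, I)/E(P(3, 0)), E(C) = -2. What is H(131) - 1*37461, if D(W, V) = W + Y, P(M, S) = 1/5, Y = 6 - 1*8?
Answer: -74789/2 ≈ -37395.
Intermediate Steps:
Y = -2 (Y = 6 - 8 = -2)
P(M, S) = 1/5
D(W, V) = -2 + W (D(W, V) = W - 2 = -2 + W)
H(I) = 1 + I/2 (H(I) = 2 - (-2 + I)/(-2) = 2 - (-2 + I)*(-1)/2 = 2 - (1 - I/2) = 2 + (-1 + I/2) = 1 + I/2)
H(131) - 1*37461 = (1 + (1/2)*131) - 1*37461 = (1 + 131/2) - 37461 = 133/2 - 37461 = -74789/2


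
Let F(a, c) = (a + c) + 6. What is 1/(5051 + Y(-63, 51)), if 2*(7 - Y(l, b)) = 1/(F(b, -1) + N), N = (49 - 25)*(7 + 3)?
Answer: 592/2994335 ≈ 0.00019771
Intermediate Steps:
F(a, c) = 6 + a + c
N = 240 (N = 24*10 = 240)
Y(l, b) = 7 - 1/(2*(245 + b)) (Y(l, b) = 7 - 1/(2*((6 + b - 1) + 240)) = 7 - 1/(2*((5 + b) + 240)) = 7 - 1/(2*(245 + b)))
1/(5051 + Y(-63, 51)) = 1/(5051 + (3429 + 14*51)/(2*(245 + 51))) = 1/(5051 + (½)*(3429 + 714)/296) = 1/(5051 + (½)*(1/296)*4143) = 1/(5051 + 4143/592) = 1/(2994335/592) = 592/2994335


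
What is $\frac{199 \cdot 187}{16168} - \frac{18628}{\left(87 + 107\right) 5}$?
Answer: $- \frac{132540447}{7841480} \approx -16.902$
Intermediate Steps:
$\frac{199 \cdot 187}{16168} - \frac{18628}{\left(87 + 107\right) 5} = 37213 \cdot \frac{1}{16168} - \frac{18628}{194 \cdot 5} = \frac{37213}{16168} - \frac{18628}{970} = \frac{37213}{16168} - \frac{9314}{485} = - \frac{132540447}{7841480}$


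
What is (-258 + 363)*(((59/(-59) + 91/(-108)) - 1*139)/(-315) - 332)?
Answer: -11279429/324 ≈ -34813.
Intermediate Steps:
(-258 + 363)*(((59/(-59) + 91/(-108)) - 1*139)/(-315) - 332) = 105*(((59*(-1/59) + 91*(-1/108)) - 139)*(-1/315) - 332) = 105*(((-1 - 91/108) - 139)*(-1/315) - 332) = 105*((-199/108 - 139)*(-1/315) - 332) = 105*(-15211/108*(-1/315) - 332) = 105*(2173/4860 - 332) = 105*(-1611347/4860) = -11279429/324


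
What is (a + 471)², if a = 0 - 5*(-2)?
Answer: 231361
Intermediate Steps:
a = 10 (a = 0 + 10 = 10)
(a + 471)² = (10 + 471)² = 481² = 231361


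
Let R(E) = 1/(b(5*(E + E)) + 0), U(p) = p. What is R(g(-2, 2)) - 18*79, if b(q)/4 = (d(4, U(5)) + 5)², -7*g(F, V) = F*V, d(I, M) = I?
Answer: -460727/324 ≈ -1422.0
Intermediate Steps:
g(F, V) = -F*V/7
b(q) = 324 (b(q) = 4*(4 + 5)² = 4*9² = 4*81 = 324)
R(E) = 1/324 (R(E) = 1/(324 + 0) = 1/324)
R(g(-2, 2)) - 18*79 = 1/324 - 18*79 = 1/324 - 1422 = -460727/324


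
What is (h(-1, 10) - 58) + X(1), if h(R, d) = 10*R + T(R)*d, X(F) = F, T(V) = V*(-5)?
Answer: -17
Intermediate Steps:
T(V) = -5*V
h(R, d) = 10*R - 5*R*d (h(R, d) = 10*R + (-5*R)*d = 10*R - 5*R*d)
(h(-1, 10) - 58) + X(1) = (5*(-1)*(2 - 1*10) - 58) + 1 = (5*(-1)*(2 - 10) - 58) + 1 = (5*(-1)*(-8) - 58) + 1 = (40 - 58) + 1 = -18 + 1 = -17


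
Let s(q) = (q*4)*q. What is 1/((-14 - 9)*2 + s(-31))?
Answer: 1/3798 ≈ 0.00026330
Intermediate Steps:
s(q) = 4*q² (s(q) = (4*q)*q = 4*q²)
1/((-14 - 9)*2 + s(-31)) = 1/((-14 - 9)*2 + 4*(-31)²) = 1/(-23*2 + 4*961) = 1/(-46 + 3844) = 1/3798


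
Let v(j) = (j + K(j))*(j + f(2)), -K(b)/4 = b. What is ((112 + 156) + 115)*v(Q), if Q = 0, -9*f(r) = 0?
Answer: 0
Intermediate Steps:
f(r) = 0 (f(r) = -1/9*0 = 0)
K(b) = -4*b
v(j) = -3*j**2 (v(j) = (j - 4*j)*(j + 0) = (-3*j)*j = -3*j**2)
((112 + 156) + 115)*v(Q) = ((112 + 156) + 115)*(-3*0**2) = (268 + 115)*(-3*0) = 383*0 = 0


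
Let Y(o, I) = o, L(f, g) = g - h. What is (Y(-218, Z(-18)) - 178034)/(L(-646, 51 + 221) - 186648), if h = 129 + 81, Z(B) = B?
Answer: 89126/93293 ≈ 0.95533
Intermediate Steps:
h = 210
L(f, g) = -210 + g (L(f, g) = g - 1*210 = g - 210 = -210 + g)
(Y(-218, Z(-18)) - 178034)/(L(-646, 51 + 221) - 186648) = (-218 - 178034)/((-210 + (51 + 221)) - 186648) = -178252/((-210 + 272) - 186648) = -178252/(62 - 186648) = -178252/(-186586) = -178252*(-1/186586) = 89126/93293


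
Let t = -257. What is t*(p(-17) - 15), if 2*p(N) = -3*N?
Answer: -5397/2 ≈ -2698.5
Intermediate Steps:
p(N) = -3*N/2 (p(N) = (-3*N)/2 = -3*N/2)
t*(p(-17) - 15) = -257*(-3/2*(-17) - 15) = -257*(51/2 - 15) = -257*21/2 = -5397/2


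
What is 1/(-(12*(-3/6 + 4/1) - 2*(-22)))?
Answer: -1/86 ≈ -0.011628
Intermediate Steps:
1/(-(12*(-3/6 + 4/1) - 2*(-22))) = 1/(-(12*(-3*⅙ + 4*1) + 44)) = 1/(-(12*(-½ + 4) + 44)) = 1/(-(12*(7/2) + 44)) = 1/(-(42 + 44)) = 1/(-1*86) = 1/(-86) = -1/86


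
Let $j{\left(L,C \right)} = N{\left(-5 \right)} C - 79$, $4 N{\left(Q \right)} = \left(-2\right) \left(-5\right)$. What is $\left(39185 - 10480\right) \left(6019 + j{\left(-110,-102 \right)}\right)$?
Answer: $163187925$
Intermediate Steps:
$N{\left(Q \right)} = \frac{5}{2}$ ($N{\left(Q \right)} = \frac{\left(-2\right) \left(-5\right)}{4} = \frac{1}{4} \cdot 10 = \frac{5}{2}$)
$j{\left(L,C \right)} = -79 + \frac{5 C}{2}$ ($j{\left(L,C \right)} = \frac{5 C}{2} - 79 = -79 + \frac{5 C}{2}$)
$\left(39185 - 10480\right) \left(6019 + j{\left(-110,-102 \right)}\right) = \left(39185 - 10480\right) \left(6019 + \left(-79 + \frac{5}{2} \left(-102\right)\right)\right) = 28705 \left(6019 - 334\right) = 28705 \cdot 5685 = 163187925$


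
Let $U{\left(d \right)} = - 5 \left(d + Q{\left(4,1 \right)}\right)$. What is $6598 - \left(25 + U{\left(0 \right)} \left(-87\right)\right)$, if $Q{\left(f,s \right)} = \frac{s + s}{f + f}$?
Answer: $\frac{25857}{4} \approx 6464.3$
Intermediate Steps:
$Q{\left(f,s \right)} = \frac{s}{f}$ ($Q{\left(f,s \right)} = \frac{2 s}{2 f} = 2 s \frac{1}{2 f} = \frac{s}{f}$)
$U{\left(d \right)} = - \frac{5}{4} - 5 d$ ($U{\left(d \right)} = - 5 \left(d + 1 \cdot \frac{1}{4}\right) = - 5 \left(d + \frac{1}{4}\right) = - 5 \left(\frac{1}{4} + d\right) = - \frac{5}{4} - 5 d$)
$6598 - \left(25 + U{\left(0 \right)} \left(-87\right)\right) = 6598 - \left(25 + \left(- \frac{5}{4} - 0\right) \left(-87\right)\right) = 6598 - \left(25 + \left(- \frac{5}{4} + 0\right) \left(-87\right)\right) = 6598 - \left(25 - - \frac{435}{4}\right) = 6598 - \left(25 + \frac{435}{4}\right) = 6598 - \frac{535}{4} = \frac{25857}{4}$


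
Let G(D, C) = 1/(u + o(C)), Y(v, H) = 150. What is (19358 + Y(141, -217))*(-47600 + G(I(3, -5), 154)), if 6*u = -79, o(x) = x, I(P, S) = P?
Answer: -784650658952/845 ≈ -9.2858e+8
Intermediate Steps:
u = -79/6 (u = (⅙)*(-79) = -79/6 ≈ -13.167)
G(D, C) = 1/(-79/6 + C)
(19358 + Y(141, -217))*(-47600 + G(I(3, -5), 154)) = (19358 + 150)*(-47600 + 6/(-79 + 6*154)) = 19508*(-47600 + 6/(-79 + 924)) = 19508*(-47600 + 6/845) = 19508*(-40221994/845) = -784650658952/845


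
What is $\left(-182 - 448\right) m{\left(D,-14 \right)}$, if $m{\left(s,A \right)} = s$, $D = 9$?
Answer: $-5670$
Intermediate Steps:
$\left(-182 - 448\right) m{\left(D,-14 \right)} = \left(-182 - 448\right) 9 = \left(-630\right) 9 = -5670$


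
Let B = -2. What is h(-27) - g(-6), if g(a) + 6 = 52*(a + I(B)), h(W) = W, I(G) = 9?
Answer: -177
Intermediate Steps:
g(a) = 462 + 52*a (g(a) = -6 + 52*(a + 9) = -6 + 52*(9 + a) = -6 + (468 + 52*a) = 462 + 52*a)
h(-27) - g(-6) = -27 - (462 + 52*(-6)) = -27 - (462 - 312) = -27 - 1*150 = -27 - 150 = -177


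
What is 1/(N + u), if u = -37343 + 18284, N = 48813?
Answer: 1/29754 ≈ 3.3609e-5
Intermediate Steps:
u = -19059
1/(N + u) = 1/(48813 - 19059) = 1/29754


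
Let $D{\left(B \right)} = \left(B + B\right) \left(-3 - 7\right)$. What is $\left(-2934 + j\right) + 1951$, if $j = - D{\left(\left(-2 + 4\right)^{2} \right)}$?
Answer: $-903$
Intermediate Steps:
$D{\left(B \right)} = - 20 B$ ($D{\left(B \right)} = 2 B \left(-10\right) = - 20 B$)
$j = 80$ ($j = - \left(-20\right) \left(-2 + 4\right)^{2} = - \left(-20\right) 2^{2} = - \left(-20\right) 4 = \left(-1\right) \left(-80\right) = 80$)
$\left(-2934 + j\right) + 1951 = \left(-2934 + 80\right) + 1951 = -2854 + 1951 = -903$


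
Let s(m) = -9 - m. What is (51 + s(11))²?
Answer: 961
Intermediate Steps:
(51 + s(11))² = (51 + (-9 - 1*11))² = (51 + (-9 - 11))² = (51 - 20)² = 31² = 961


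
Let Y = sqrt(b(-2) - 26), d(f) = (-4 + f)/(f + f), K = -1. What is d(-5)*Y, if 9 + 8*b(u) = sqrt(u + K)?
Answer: 9*sqrt(-434 + 2*I*sqrt(3))/40 ≈ 0.018707 + 4.6874*I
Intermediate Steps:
d(f) = (-4 + f)/(2*f) (d(f) = (-4 + f)/((2*f)) = (-4 + f)*(1/(2*f)) = (-4 + f)/(2*f))
b(u) = -9/8 + sqrt(-1 + u)/8 (b(u) = -9/8 + sqrt(u - 1)/8 = -9/8 + sqrt(-1 + u)/8)
Y = sqrt(-217/8 + I*sqrt(3)/8) (Y = sqrt((-9/8 + sqrt(-1 - 2)/8) - 26) = sqrt((-9/8 + sqrt(-3)/8) - 26) = sqrt((-9/8 + (I*sqrt(3))/8) - 26) = sqrt((-9/8 + I*sqrt(3)/8) - 26) = sqrt(-217/8 + I*sqrt(3)/8) ≈ 0.02079 + 5.2082*I)
d(-5)*Y = ((1/2)*(-4 - 5)/(-5))*(sqrt(-434 + 2*I*sqrt(3))/4) = ((1/2)*(-1/5)*(-9))*(sqrt(-434 + 2*I*sqrt(3))/4) = 9*(sqrt(-434 + 2*I*sqrt(3))/4)/10 = 9*sqrt(-434 + 2*I*sqrt(3))/40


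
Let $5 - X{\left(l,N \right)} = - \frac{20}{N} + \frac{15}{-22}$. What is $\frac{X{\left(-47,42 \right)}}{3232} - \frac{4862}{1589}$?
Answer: $- \frac{1036477129}{338952768} \approx -3.0579$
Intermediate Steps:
$X{\left(l,N \right)} = \frac{125}{22} + \frac{20}{N}$ ($X{\left(l,N \right)} = 5 - \left(- \frac{20}{N} + \frac{15}{-22}\right) = 5 - \left(- \frac{20}{N} + 15 \left(- \frac{1}{22}\right)\right) = 5 - \left(- \frac{20}{N} - \frac{15}{22}\right) = 5 - \left(- \frac{15}{22} - \frac{20}{N}\right) = 5 + \left(\frac{15}{22} + \frac{20}{N}\right) = \frac{125}{22} + \frac{20}{N}$)
$\frac{X{\left(-47,42 \right)}}{3232} - \frac{4862}{1589} = \frac{\frac{125}{22} + \frac{20}{42}}{3232} - \frac{4862}{1589} = \left(\frac{125}{22} + 20 \cdot \frac{1}{42}\right) \frac{1}{3232} - \frac{4862}{1589} = \left(\frac{125}{22} + \frac{10}{21}\right) \frac{1}{3232} - \frac{4862}{1589} = \frac{2845}{462} \cdot \frac{1}{3232} - \frac{4862}{1589} = \frac{2845}{1493184} - \frac{4862}{1589} = - \frac{1036477129}{338952768}$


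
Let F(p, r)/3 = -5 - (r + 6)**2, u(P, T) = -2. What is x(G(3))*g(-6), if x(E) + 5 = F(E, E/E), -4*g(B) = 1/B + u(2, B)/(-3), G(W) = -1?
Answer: 167/8 ≈ 20.875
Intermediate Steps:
F(p, r) = -15 - 3*(6 + r)**2 (F(p, r) = 3*(-5 - (r + 6)**2) = 3*(-5 - (6 + r)**2) = -15 - 3*(6 + r)**2)
g(B) = -1/6 - 1/(4*B) (g(B) = -(1/B - 2/(-3))/4 = -(1/B - 2*(-1/3))/4 = -(1/B + 2/3)/4 = -(2/3 + 1/B)/4 = -1/6 - 1/(4*B))
x(E) = -167 (x(E) = -5 + (-15 - 3*(6 + E/E)**2) = -5 + (-15 - 3*(6 + 1)**2) = -5 + (-15 - 3*7**2) = -5 + (-15 - 3*49) = -5 + (-15 - 147) = -5 - 162 = -167)
x(G(3))*g(-6) = -167*(-3 - 2*(-6))/(12*(-6)) = -167*(-1)*(-3 + 12)/(12*6) = -167*(-1)*9/(12*6) = -167*(-1/8) = 167/8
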